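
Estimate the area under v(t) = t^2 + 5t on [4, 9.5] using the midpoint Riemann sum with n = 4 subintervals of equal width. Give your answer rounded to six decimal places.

449.216797

Δt = (9.5 − 4)/4 = 1.375.
Midpoints: 4.6875, 6.0625, 7.4375, 8.8125.
v(4.6875) = 45.41015625, v(6.0625) = 67.06640625, v(7.4375) = 92.50390625, v(8.8125) = 121.72265625.
Sum = Δt · [v(4.6875) + v(6.0625) + v(7.4375) + v(8.8125)].
Sum ≈ 449.216797.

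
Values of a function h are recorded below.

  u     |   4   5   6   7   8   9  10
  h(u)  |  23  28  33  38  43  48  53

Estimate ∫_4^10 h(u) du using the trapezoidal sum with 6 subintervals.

228

Δu = 1.
T_6 = (1/2)·[23 + 2·28 + 2·33 + 2·38 + 2·43 + 2·48 + 53] = 228.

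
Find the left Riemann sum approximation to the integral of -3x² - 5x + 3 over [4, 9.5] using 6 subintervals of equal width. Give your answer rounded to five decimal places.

-850.11285

Δx = (9.5 − 4)/6 = 11/12.
Left endpoints: 4, 59/12, 35/6, 6.75, 23/3, 103/12.
f(4) = -65, f(59/12) = -4517/48, f(35/6) = -128.25, f(6.75) = -167.4375, f(23/3) = -635/3, f(103/12) = -260.9375.
Sum = Δx · [f(4) + f(59/12) + f(35/6) + ...].
Sum ≈ -850.11285.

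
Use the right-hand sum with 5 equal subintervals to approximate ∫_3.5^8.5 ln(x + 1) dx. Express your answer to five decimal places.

Δx = (8.5 − 3.5)/5 = 1.
Right endpoints: 4.5, 5.5, 6.5, 7.5, 8.5.
f(4.5) ≈ 1.70475, f(5.5) ≈ 1.87180, f(6.5) ≈ 2.01490, f(7.5) ≈ 2.14007, f(8.5) ≈ 2.25129.
Sum = Δx · [f(4.5) + f(5.5) + f(6.5) + f(7.5) + f(8.5)].
Sum ≈ 9.98281.

9.98281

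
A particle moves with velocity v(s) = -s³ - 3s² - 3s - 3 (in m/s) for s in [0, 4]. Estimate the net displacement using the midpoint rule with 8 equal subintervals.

Δs = (4 − 0)/8 = 0.5.
Midpoints: 0.25, 0.75, 1.25, 1.75, 2.25, 2.75, 3.25, 3.75.
v(0.25) = -3.953125, v(0.75) = -7.359375, v(1.25) = -13.390625, v(1.75) = -22.796875, v(2.25) = -36.328125, v(2.75) = -54.734375, v(3.25) = -78.765625, v(3.75) = -109.171875.
Sum = Δs · [v(0.25) + v(0.75) + v(1.25) + ...].
Sum = -163.25.

-163.25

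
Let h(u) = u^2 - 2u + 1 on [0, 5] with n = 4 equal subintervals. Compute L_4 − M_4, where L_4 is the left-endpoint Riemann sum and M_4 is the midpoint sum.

L_4 = 13.59375.
M_4 = 21.015625.
L_4 − M_4 = -7.421875.

-7.421875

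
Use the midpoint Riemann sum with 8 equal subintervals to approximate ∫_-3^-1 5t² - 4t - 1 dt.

Δt = (-1 − (-3))/8 = 0.25.
Midpoints: -2.875, -2.625, -2.375, -2.125, -1.875, -1.625, -1.375, -1.125.
f(-2.875) = 51.828125, f(-2.625) = 43.953125, f(-2.375) = 36.703125, f(-2.125) = 30.078125, f(-1.875) = 24.078125, f(-1.625) = 18.703125, f(-1.375) = 13.953125, f(-1.125) = 9.828125.
Sum = Δt · [f(-2.875) + f(-2.625) + f(-2.375) + ...].
Sum = 57.28125.

57.28125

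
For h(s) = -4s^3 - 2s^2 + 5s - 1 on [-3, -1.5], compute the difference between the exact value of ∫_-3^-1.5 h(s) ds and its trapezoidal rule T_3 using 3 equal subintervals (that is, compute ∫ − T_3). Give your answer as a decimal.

-1.5625

Exact integral: ∫_-3^-1.5 h(s) ds = 41.8125.
T_3 = 43.375.
Error = 41.8125 − 43.375 = -1.5625.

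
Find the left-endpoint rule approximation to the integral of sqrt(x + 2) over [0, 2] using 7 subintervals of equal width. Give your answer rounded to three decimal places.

Δx = (2 − 0)/7 = 2/7.
Left endpoints: 0, 2/7, 4/7, 6/7, 8/7, 10/7, 12/7.
f(0) ≈ 1.414, f(2/7) ≈ 1.512, f(4/7) ≈ 1.604, f(6/7) ≈ 1.690, f(8/7) ≈ 1.773, f(10/7) ≈ 1.852, f(12/7) ≈ 1.927.
Sum = Δx · [f(0) + f(2/7) + f(4/7) + ...].
Sum ≈ 3.363.

3.363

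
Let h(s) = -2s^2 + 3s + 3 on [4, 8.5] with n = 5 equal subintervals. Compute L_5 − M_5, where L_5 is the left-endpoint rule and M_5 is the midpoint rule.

42.7275

L_5 = -225.54.
M_5 = -268.2675.
L_5 − M_5 = 42.7275.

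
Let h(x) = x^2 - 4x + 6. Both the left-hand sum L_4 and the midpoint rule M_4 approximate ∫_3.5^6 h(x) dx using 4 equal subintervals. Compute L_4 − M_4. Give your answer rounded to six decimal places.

L_4 = 21.07421875.
M_4 ≈ 25.12695312.
L_4 − M_4 ≈ -4.052734.

-4.052734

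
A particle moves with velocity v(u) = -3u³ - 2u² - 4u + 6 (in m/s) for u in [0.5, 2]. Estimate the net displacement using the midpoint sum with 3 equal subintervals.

-15.2890625

Δu = (2 − 0.5)/3 = 0.5.
Midpoints: 0.75, 1.25, 1.75.
v(0.75) = 0.609375, v(1.25) = -7.984375, v(1.75) = -23.203125.
Sum = Δu · [v(0.75) + v(1.25) + v(1.75)].
Sum = -15.2890625.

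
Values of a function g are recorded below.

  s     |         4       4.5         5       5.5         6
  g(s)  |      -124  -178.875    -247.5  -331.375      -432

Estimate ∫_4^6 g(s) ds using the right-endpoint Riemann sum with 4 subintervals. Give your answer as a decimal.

Δs = 0.5.
Sum = 0.5·[(-178.875) + (-247.5) + (-331.375) + (-432)] = -594.875.

-594.875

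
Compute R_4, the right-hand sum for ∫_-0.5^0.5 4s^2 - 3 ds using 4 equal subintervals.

-2.625

Δs = (0.5 − (-0.5))/4 = 0.25.
Right endpoints: -0.25, 0, 0.25, 0.5.
f(-0.25) = -2.75, f(0) = -3, f(0.25) = -2.75, f(0.5) = -2.
Sum = Δs · [f(-0.25) + f(0) + f(0.25) + f(0.5)].
Sum = -2.625.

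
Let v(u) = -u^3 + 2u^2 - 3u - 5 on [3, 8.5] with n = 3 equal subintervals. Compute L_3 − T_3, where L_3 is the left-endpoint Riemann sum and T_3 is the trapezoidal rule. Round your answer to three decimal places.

L_3 ≈ -625.34491.
T_3 ≈ -1062.70949.
L_3 − T_3 ≈ 437.365.

437.365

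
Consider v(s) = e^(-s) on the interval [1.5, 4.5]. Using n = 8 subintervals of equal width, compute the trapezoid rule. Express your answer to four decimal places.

0.2145

Δs = (4.5 − 1.5)/8 = 0.375.
v(1.5) ≈ 0.2231, v(1.875) ≈ 0.1534, v(2.25) ≈ 0.1054, v(2.625) ≈ 0.0724, v(3) ≈ 0.0498, v(3.375) ≈ 0.0342, v(3.75) ≈ 0.0235, v(4.125) ≈ 0.0162, v(4.5) ≈ 0.0111.
T_8 = (Δs/2)·[v(s_0) + 2v(s_1) + ... + 2v(s_{7}) + v(s_8)].
Sum ≈ 0.2145.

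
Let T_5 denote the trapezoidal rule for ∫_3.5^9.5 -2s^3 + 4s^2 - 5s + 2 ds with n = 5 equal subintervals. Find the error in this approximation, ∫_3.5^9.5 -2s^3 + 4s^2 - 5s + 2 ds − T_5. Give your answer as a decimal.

50.4

Exact integral: ∫_3.5^9.5 f(s) ds = -3094.5.
T_5 = -3144.9.
Error = -3094.5 − (-3144.9) = 50.4.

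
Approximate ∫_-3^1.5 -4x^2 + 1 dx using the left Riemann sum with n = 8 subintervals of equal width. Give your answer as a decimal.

-44.54296875

Δx = (1.5 − (-3))/8 = 0.5625.
Left endpoints: -3, -2.4375, -1.875, -1.3125, -0.75, -0.1875, 0.375, 0.9375.
f(-3) = -35, f(-2.4375) = -22.765625, f(-1.875) = -13.0625, f(-1.3125) = -5.890625, f(-0.75) = -1.25, f(-0.1875) = 0.859375, f(0.375) = 0.4375, f(0.9375) = -2.515625.
Sum = Δx · [f(-3) + f(-2.4375) + f(-1.875) + ...].
Sum = -44.54296875.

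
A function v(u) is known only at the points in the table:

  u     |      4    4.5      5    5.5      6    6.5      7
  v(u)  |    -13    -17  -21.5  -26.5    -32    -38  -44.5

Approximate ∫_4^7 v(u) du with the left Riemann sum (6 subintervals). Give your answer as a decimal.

-74

Δu = 0.5.
Sum = 0.5·[(-13) + (-17) + (-21.5) + (-26.5) + (-32) + (-38)] = -74.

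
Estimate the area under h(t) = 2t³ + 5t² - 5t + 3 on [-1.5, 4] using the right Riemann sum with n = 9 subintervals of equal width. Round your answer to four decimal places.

Δt = (4 − (-1.5))/9 = 11/18.
Right endpoints: -8/9, -5/18, 1/3, 17/18, 14/9, 13/6, 25/9, 61/18, 4.
h(-8/9) = 7283/729, h(-5/18) = 6899/1458, h(1/3) = 53/27, h(17/18) = 3224/729, h(14/9) = 10825/729, h(13/6) = 1943/54, h(25/9) = 51437/729, h(61/18) = 88441/729, h(4) = 191.
Sum = Δt · [h(-8/9) + h(-5/18) + h(1/3) + ...].
Sum ≈ 277.9424.

277.9424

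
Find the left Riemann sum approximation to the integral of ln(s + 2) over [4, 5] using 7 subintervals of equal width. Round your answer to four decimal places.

Δs = (5 − 4)/7 = 1/7.
Left endpoints: 4, 29/7, 30/7, 31/7, 32/7, 33/7, 34/7.
f(4) ≈ 1.7918, f(29/7) ≈ 1.8153, f(30/7) ≈ 1.8383, f(31/7) ≈ 1.8608, f(32/7) ≈ 1.8827, f(33/7) ≈ 1.9042, f(34/7) ≈ 1.9253.
Sum = Δs · [f(4) + f(29/7) + f(30/7) + ...].
Sum ≈ 1.8598.

1.8598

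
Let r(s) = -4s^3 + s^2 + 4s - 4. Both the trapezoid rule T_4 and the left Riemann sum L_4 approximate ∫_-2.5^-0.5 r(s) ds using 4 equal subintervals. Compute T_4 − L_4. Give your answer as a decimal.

-15

T_4 = 25.75.
L_4 = 40.75.
T_4 − L_4 = -15.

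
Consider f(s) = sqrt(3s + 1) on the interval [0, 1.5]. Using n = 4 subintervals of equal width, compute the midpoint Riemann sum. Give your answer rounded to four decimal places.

2.6490

Δs = (1.5 − 0)/4 = 0.375.
Midpoints: 0.1875, 0.5625, 0.9375, 1.3125.
f(0.1875) ≈ 1.2500, f(0.5625) ≈ 1.6394, f(0.9375) ≈ 1.9526, f(1.3125) ≈ 2.2220.
Sum = Δs · [f(0.1875) + f(0.5625) + f(0.9375) + f(1.3125)].
Sum ≈ 2.6490.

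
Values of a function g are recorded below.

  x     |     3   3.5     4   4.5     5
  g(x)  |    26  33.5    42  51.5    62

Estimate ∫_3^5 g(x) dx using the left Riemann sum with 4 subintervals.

Δx = 0.5.
Sum = 0.5·[26 + 33.5 + 42 + 51.5] = 76.5.

76.5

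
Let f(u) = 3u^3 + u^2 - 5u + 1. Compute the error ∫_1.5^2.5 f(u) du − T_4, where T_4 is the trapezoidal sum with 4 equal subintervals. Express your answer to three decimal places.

-0.198

Exact integral: ∫_1.5^2.5 f(u) du ≈ 20.58333.
T_4 = 20.78125.
Error ≈ 20.58333 − 20.78125 ≈ -0.198.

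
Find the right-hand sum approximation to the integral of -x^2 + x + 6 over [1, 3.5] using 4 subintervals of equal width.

3.76953125

Δx = (3.5 − 1)/4 = 0.625.
Right endpoints: 1.625, 2.25, 2.875, 3.5.
f(1.625) = 4.984375, f(2.25) = 3.1875, f(2.875) = 0.609375, f(3.5) = -2.75.
Sum = Δx · [f(1.625) + f(2.25) + f(2.875) + f(3.5)].
Sum = 3.76953125.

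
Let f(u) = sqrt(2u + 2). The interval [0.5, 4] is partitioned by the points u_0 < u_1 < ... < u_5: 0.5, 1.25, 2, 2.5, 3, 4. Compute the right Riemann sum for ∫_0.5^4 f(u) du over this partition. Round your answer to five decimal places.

9.32747

Subinterval widths: 0.75, 0.75, 0.5, 0.5, 1.
Right endpoints: 1.25, 2, 2.5, 3, 4.
f(1.25) ≈ 2.12132, f(2) ≈ 2.44949, f(2.5) ≈ 2.64575, f(3) ≈ 2.82843, f(4) ≈ 3.16228.
Sum = Σ Δu_i · f(u_i).
Sum ≈ 9.32747.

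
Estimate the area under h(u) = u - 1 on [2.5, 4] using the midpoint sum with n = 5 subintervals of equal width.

Δu = (4 − 2.5)/5 = 0.3.
Midpoints: 2.65, 2.95, 3.25, 3.55, 3.85.
h(2.65) = 1.65, h(2.95) = 1.95, h(3.25) = 2.25, h(3.55) = 2.55, h(3.85) = 2.85.
Sum = Δu · [h(2.65) + h(2.95) + h(3.25) + h(3.55) + h(3.85)].
Sum = 3.375.

3.375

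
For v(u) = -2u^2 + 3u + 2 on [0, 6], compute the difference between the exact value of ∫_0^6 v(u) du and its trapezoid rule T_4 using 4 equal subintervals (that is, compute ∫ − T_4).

4.5

Exact integral: ∫_0^6 v(u) du = -78.
T_4 = -82.5.
Error = -78 − (-82.5) = 4.5.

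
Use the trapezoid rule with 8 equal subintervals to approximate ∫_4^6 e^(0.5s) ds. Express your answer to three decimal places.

Δs = (6 − 4)/8 = 0.25.
f(4) ≈ 7.389, f(4.25) ≈ 8.373, f(4.5) ≈ 9.488, f(4.75) ≈ 10.751, f(5) ≈ 12.182, f(5.25) ≈ 13.805, f(5.5) ≈ 15.643, f(5.75) ≈ 17.725, f(6) ≈ 20.086.
T_8 = (Δs/2)·[f(s_0) + 2f(s_1) + ... + 2f(s_{7}) + f(s_8)].
Sum ≈ 25.426.

25.426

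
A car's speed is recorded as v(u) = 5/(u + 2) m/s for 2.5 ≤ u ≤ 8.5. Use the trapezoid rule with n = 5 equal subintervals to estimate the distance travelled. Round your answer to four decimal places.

4.2605

Δu = (8.5 − 2.5)/5 = 1.2.
v(2.5) = 10/9, v(3.7) = 50/57, v(4.9) = 50/69, v(6.1) = 50/81, v(7.3) = 50/93, v(8.5) = 10/21.
T_5 = (Δu/2)·[v(u_0) + 2v(u_1) + ... + 2v(u_{4}) + v(u_5)].
Sum ≈ 4.2605.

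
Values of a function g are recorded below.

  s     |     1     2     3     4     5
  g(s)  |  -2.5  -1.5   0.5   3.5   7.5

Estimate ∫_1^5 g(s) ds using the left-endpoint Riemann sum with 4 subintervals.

Δs = 1.
Sum = 1·[(-2.5) + (-1.5) + 0.5 + 3.5] = 0.

0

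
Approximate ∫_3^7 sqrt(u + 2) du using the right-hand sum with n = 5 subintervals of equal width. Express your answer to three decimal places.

Δu = (7 − 3)/5 = 0.8.
Right endpoints: 3.8, 4.6, 5.4, 6.2, 7.
f(3.8) ≈ 2.408, f(4.6) ≈ 2.569, f(5.4) ≈ 2.720, f(6.2) ≈ 2.864, f(7) ≈ 3.000.
Sum = Δu · [f(3.8) + f(4.6) + f(5.4) + f(6.2) + f(7)].
Sum ≈ 10.849.

10.849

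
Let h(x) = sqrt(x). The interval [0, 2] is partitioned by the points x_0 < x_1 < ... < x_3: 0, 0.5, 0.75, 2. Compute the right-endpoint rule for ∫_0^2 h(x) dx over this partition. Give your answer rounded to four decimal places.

2.3378

Subinterval widths: 0.5, 0.25, 1.25.
Right endpoints: 0.5, 0.75, 2.
h(0.5) ≈ 0.7071, h(0.75) ≈ 0.8660, h(2) ≈ 1.4142.
Sum = Σ Δx_i · h(x_i).
Sum ≈ 2.3378.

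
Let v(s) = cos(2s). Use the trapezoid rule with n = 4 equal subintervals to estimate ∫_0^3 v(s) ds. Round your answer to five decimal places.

-0.11247

Δs = (3 − 0)/4 = 0.75.
v(0) ≈ 1.00000, v(0.75) ≈ 0.07074, v(1.5) ≈ -0.98999, v(2.25) ≈ -0.21080, v(3) ≈ 0.96017.
T_4 = (Δs/2)·[v(s_0) + 2v(s_1) + 2v(s_2) + 2v(s_3) + v(s_4)].
Sum ≈ -0.11247.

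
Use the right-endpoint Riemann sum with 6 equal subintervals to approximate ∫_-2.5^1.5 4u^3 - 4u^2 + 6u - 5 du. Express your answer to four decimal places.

-55.6296

Δu = (1.5 − (-2.5))/6 = 2/3.
Right endpoints: -11/6, -7/6, -0.5, 1/6, 5/6, 1.5.
f(-11/6) = -2921/54, f(-7/6) = -1285/54, f(-0.5) = -9.5, f(1/6) = -221/54, f(5/6) = -25/54, f(1.5) = 8.5.
Sum = Δu · [f(-11/6) + f(-7/6) + f(-0.5) + ...].
Sum ≈ -55.6296.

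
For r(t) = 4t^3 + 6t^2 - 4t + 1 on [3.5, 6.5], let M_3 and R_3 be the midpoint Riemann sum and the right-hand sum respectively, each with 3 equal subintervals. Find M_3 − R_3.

-597

M_3 = 2025.
R_3 = 2622.
M_3 − R_3 = -597.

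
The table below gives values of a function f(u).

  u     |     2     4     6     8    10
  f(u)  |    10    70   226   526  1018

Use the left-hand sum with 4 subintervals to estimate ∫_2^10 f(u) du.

1664

Δu = 2.
Sum = 2·[10 + 70 + 226 + 526] = 1664.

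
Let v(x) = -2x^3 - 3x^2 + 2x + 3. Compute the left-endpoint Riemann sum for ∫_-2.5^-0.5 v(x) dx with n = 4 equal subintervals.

6.75

Δx = (-0.5 − (-2.5))/4 = 0.5.
Left endpoints: -2.5, -2, -1.5, -1.
v(-2.5) = 10.5, v(-2) = 3, v(-1.5) = 0, v(-1) = 0.
Sum = Δx · [v(-2.5) + v(-2) + v(-1.5) + v(-1)].
Sum = 6.75.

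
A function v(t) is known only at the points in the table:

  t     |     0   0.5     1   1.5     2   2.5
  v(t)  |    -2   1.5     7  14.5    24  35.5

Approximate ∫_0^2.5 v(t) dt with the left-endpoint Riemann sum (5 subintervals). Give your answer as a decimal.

Δt = 0.5.
Sum = 0.5·[(-2) + 1.5 + 7 + 14.5 + 24] = 22.5.

22.5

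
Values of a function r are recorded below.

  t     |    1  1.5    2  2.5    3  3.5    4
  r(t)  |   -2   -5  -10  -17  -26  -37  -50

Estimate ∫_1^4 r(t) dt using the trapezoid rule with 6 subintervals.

Δt = 0.5.
T_6 = (0.5/2)·[(-2) + 2·(-5) + 2·(-10) + 2·(-17) + 2·(-26) + 2·(-37) + (-50)] = -60.5.

-60.5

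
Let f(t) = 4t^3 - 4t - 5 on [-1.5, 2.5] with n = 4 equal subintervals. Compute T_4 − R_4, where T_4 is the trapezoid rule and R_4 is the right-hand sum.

T_4 = 10.
R_4 = 40.
T_4 − R_4 = -30.

-30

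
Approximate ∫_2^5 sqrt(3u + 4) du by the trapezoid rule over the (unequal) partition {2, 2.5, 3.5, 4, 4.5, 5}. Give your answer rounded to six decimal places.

Subinterval widths: 0.5, 1, 0.5, 0.5, 0.5.
f(2) ≈ 3.162278, f(2.5) ≈ 3.391165, f(3.5) ≈ 3.807887, f(4) ≈ 4.000000, f(4.5) ≈ 4.183300, f(5) ≈ 4.358899.
On each subinterval the trapezoid contributes (Δu_i/2)·[f(u_{i-1}) + f(u_i)].
Sum ≈ 11.371233.

11.371233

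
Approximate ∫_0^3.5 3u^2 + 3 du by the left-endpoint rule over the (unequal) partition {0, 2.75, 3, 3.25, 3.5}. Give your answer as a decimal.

30.84375

Subinterval widths: 2.75, 0.25, 0.25, 0.25.
Left endpoints: 0, 2.75, 3, 3.25.
f(0) = 3, f(2.75) = 25.6875, f(3) = 30, f(3.25) = 34.6875.
Sum = Σ Δu_i · f(u_i).
Sum = 30.84375.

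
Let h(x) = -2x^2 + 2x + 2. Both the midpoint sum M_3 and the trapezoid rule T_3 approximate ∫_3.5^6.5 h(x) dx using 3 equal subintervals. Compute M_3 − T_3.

M_3 = -118.
T_3 = -119.5.
M_3 − T_3 = 1.5.

1.5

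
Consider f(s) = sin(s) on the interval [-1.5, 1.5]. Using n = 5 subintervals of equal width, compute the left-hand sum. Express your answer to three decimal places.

Δs = (1.5 − (-1.5))/5 = 0.6.
Left endpoints: -1.5, -0.9, -0.3, 0.3, 0.9.
f(-1.5) ≈ -0.997, f(-0.9) ≈ -0.783, f(-0.3) ≈ -0.296, f(0.3) ≈ 0.296, f(0.9) ≈ 0.783.
Sum = Δs · [f(-1.5) + f(-0.9) + f(-0.3) + f(0.3) + f(0.9)].
Sum ≈ -0.598.

-0.598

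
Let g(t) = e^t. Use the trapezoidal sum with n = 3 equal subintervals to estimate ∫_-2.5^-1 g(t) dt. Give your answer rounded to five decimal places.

Δt = (-1 − (-2.5))/3 = 0.5.
g(-2.5) ≈ 0.08208, g(-2) ≈ 0.13534, g(-1.5) ≈ 0.22313, g(-1) ≈ 0.36788.
T_3 = (Δt/2)·[g(t_0) + 2g(t_1) + 2g(t_2) + g(t_3)].
Sum ≈ 0.29172.

0.29172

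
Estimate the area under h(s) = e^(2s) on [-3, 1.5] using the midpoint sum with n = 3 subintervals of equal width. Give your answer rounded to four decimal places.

Δs = (1.5 − (-3))/3 = 1.5.
Midpoints: -2.25, -0.75, 0.75.
h(-2.25) ≈ 0.0111, h(-0.75) ≈ 0.2231, h(0.75) ≈ 4.4817.
Sum = Δs · [h(-2.25) + h(-0.75) + h(0.75)].
Sum ≈ 7.0739.

7.0739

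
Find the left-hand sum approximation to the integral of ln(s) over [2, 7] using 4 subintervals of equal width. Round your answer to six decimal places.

Δs = (7 − 2)/4 = 1.25.
Left endpoints: 2, 3.25, 4.5, 5.75.
f(2) ≈ 0.693147, f(3.25) ≈ 1.178655, f(4.5) ≈ 1.504077, f(5.75) ≈ 1.749200.
Sum = Δs · [f(2) + f(3.25) + f(4.5) + f(5.75)].
Sum ≈ 6.406349.

6.406349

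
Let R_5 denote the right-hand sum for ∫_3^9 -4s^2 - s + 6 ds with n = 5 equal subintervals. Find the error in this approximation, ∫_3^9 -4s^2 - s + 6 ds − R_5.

Exact integral: ∫_3^9 f(s) ds = -936.
R_5 = -1118.16.
Error = -936 − (-1118.16) = 182.16.

182.16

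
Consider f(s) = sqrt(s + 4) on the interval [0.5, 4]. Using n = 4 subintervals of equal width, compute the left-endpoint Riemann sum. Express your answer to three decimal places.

Δs = (4 − 0.5)/4 = 0.875.
Left endpoints: 0.5, 1.375, 2.25, 3.125.
f(0.5) ≈ 2.121, f(1.375) ≈ 2.318, f(2.25) ≈ 2.500, f(3.125) ≈ 2.669.
Sum = Δs · [f(0.5) + f(1.375) + f(2.25) + f(3.125)].
Sum ≈ 8.408.

8.408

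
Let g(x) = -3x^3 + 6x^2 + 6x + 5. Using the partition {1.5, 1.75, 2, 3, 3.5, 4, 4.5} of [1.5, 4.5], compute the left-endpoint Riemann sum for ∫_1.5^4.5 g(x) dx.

Subinterval widths: 0.25, 0.25, 1, 0.5, 0.5, 0.5.
Left endpoints: 1.5, 1.75, 2, 3, 3.5, 4.
g(1.5) = 17.375, g(1.75) = 17.796875, g(2) = 17, g(3) = -4, g(3.5) = -29.125, g(4) = -67.
Sum = Σ Δx_i · g(x_i).
Sum = -24.26953125.

-24.26953125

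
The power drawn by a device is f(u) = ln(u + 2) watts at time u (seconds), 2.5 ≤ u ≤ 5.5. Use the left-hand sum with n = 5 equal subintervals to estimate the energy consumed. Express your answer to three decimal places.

Δu = (5.5 − 2.5)/5 = 0.6.
Left endpoints: 2.5, 3.1, 3.7, 4.3, 4.9.
f(2.5) ≈ 1.504, f(3.1) ≈ 1.629, f(3.7) ≈ 1.740, f(4.3) ≈ 1.841, f(4.9) ≈ 1.932.
Sum = Δu · [f(2.5) + f(3.1) + f(3.7) + f(4.3) + f(4.9)].
Sum ≈ 5.188.

5.188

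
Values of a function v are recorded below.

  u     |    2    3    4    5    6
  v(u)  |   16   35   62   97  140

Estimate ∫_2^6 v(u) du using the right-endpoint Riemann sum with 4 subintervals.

Δu = 1.
Sum = 1·[35 + 62 + 97 + 140] = 334.

334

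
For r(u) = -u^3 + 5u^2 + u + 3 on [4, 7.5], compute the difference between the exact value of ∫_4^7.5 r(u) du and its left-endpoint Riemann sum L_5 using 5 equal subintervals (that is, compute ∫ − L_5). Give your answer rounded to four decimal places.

Exact integral: ∫_4^7.5 r(u) du ≈ -99.932292.
L_5 = -49.84.
Error ≈ -99.932292 − (-49.84) ≈ -50.0923.

-50.0923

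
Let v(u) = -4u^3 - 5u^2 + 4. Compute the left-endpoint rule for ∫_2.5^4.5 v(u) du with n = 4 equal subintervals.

Δu = (4.5 − 2.5)/4 = 0.5.
Left endpoints: 2.5, 3, 3.5, 4.
v(2.5) = -89.75, v(3) = -149, v(3.5) = -228.75, v(4) = -332.
Sum = Δu · [v(2.5) + v(3) + v(3.5) + v(4)].
Sum = -399.75.

-399.75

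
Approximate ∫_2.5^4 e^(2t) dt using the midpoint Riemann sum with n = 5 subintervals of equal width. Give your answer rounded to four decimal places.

1395.2493

Δt = (4 − 2.5)/5 = 0.3.
Midpoints: 2.65, 2.95, 3.25, 3.55, 3.85.
f(2.65) ≈ 200.3368, f(2.95) ≈ 365.0375, f(3.25) ≈ 665.1416, f(3.55) ≈ 1211.9671, f(3.85) ≈ 2208.3480.
Sum = Δt · [f(2.65) + f(2.95) + f(3.25) + f(3.55) + f(3.85)].
Sum ≈ 1395.2493.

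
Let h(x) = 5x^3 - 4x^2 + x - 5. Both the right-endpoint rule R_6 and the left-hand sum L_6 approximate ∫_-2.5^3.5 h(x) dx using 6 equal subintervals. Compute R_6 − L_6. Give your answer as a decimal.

R_6 = 174.5.
L_6 = -100.
R_6 − L_6 = 274.5.

274.5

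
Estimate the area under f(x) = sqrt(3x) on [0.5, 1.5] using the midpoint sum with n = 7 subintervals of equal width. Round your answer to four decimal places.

Δx = (1.5 − 0.5)/7 = 1/7.
Midpoints: 4/7, 5/7, 6/7, 1, 8/7, 9/7, 10/7.
f(4/7) ≈ 1.3093, f(5/7) ≈ 1.4639, f(6/7) ≈ 1.6036, f(1) ≈ 1.7321, f(8/7) ≈ 1.8516, f(9/7) ≈ 1.9640, f(10/7) ≈ 2.0702.
Sum = Δx · [f(4/7) + f(5/7) + f(6/7) + ...].
Sum ≈ 1.7135.

1.7135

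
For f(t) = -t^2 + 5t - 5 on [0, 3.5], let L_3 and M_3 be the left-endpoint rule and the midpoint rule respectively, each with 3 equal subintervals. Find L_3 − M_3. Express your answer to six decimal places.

L_3 ≈ -5.02314815.
M_3 ≈ -0.76967593.
L_3 − M_3 ≈ -4.253472.

-4.253472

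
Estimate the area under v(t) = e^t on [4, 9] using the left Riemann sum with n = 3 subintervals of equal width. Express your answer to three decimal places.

3123.571

Δt = (9 − 4)/3 = 5/3.
Left endpoints: 4, 17/3, 22/3.
v(4) ≈ 54.598, v(17/3) ≈ 289.069, v(22/3) ≈ 1530.475.
Sum = Δt · [v(4) + v(17/3) + v(22/3)].
Sum ≈ 3123.571.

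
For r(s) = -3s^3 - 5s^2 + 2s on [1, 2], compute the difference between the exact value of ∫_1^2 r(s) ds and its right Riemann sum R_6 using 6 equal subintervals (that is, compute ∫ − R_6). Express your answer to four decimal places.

2.9190

Exact integral: ∫_1^2 r(s) ds ≈ -19.916667.
R_6 ≈ -22.835648.
Error ≈ -19.916667 − (-22.835648) ≈ 2.9190.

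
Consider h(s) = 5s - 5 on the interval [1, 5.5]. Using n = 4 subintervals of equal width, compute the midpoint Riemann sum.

50.625

Δs = (5.5 − 1)/4 = 1.125.
Midpoints: 1.5625, 2.6875, 3.8125, 4.9375.
h(1.5625) = 2.8125, h(2.6875) = 8.4375, h(3.8125) = 14.0625, h(4.9375) = 19.6875.
Sum = Δs · [h(1.5625) + h(2.6875) + h(3.8125) + h(4.9375)].
Sum = 50.625.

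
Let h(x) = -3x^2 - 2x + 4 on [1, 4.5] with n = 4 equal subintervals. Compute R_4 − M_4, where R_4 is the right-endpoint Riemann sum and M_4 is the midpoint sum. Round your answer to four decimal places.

-30.3379

R_4 = -125.04296875.
M_4 ≈ -94.705078.
R_4 − M_4 ≈ -30.3379.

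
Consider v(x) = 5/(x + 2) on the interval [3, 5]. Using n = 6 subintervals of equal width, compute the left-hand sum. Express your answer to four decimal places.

Δx = (5 − 3)/6 = 1/3.
Left endpoints: 3, 10/3, 11/3, 4, 13/3, 14/3.
v(3) = 1, v(10/3) = 0.9375, v(11/3) = 15/17, v(4) = 5/6, v(13/3) = 15/19, v(14/3) = 0.75.
Sum = Δx · [v(3) + v(10/3) + v(11/3) + ...].
Sum ≈ 1.7309.

1.7309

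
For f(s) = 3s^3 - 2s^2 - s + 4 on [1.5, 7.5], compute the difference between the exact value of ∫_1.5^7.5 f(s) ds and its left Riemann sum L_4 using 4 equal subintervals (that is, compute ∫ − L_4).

769.5

Exact integral: ∫_1.5^7.5 f(s) ds = 2087.25.
L_4 = 1317.75.
Error = 2087.25 − 1317.75 = 769.5.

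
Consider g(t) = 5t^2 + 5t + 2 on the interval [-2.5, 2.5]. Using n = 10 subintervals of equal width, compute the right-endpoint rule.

Δt = (2.5 − (-2.5))/10 = 0.5.
Right endpoints: -2, -1.5, -1, -0.5, 0, 0.5, 1, 1.5, 2, 2.5.
g(-2) = 12, g(-1.5) = 5.75, g(-1) = 2, g(-0.5) = 0.75, g(0) = 2, g(0.5) = 5.75, g(1) = 12, g(1.5) = 20.75, g(2) = 32, g(2.5) = 45.75.
Sum = Δt · [g(-2) + g(-1.5) + g(-1) + ...].
Sum = 69.375.

69.375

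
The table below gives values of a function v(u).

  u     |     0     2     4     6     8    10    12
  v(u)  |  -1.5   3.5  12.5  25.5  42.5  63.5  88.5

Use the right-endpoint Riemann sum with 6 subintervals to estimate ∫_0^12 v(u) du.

Δu = 2.
Sum = 2·[3.5 + 12.5 + 25.5 + 42.5 + 63.5 + 88.5] = 472.

472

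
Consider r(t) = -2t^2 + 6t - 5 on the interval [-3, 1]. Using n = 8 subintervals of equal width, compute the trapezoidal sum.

Δt = (1 − (-3))/8 = 0.5.
r(-3) = -41, r(-2.5) = -32.5, r(-2) = -25, r(-1.5) = -18.5, r(-1) = -13, r(-0.5) = -8.5, r(0) = -5, r(0.5) = -2.5, r(1) = -1.
T_8 = (Δt/2)·[r(t_0) + 2r(t_1) + ... + 2r(t_{7}) + r(t_8)].
Sum = -63.

-63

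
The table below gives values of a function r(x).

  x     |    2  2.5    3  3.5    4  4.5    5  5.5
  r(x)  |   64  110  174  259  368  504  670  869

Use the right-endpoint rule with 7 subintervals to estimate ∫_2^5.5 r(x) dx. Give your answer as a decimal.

1477

Δx = 0.5.
Sum = 0.5·[110 + 174 + 259 + 368 + 504 + 670 + 869] = 1477.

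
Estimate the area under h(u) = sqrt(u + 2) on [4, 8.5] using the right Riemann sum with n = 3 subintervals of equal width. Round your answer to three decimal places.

Δu = (8.5 − 4)/3 = 1.5.
Right endpoints: 5.5, 7, 8.5.
h(5.5) ≈ 2.739, h(7) ≈ 3.000, h(8.5) ≈ 3.240.
Sum = Δu · [h(5.5) + h(7) + h(8.5)].
Sum ≈ 13.468.

13.468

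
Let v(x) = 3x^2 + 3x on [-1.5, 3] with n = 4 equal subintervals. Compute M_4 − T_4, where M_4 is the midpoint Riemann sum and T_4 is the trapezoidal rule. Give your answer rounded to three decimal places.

M_4 ≈ 39.07617.
T_4 = 43.34765625.
M_4 − T_4 ≈ -4.271.

-4.271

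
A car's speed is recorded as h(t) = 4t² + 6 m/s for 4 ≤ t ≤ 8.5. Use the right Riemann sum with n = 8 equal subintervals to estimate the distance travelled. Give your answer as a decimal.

Δt = (8.5 − 4)/8 = 0.5625.
Right endpoints: 4.5625, 5.125, 5.6875, 6.25, 6.8125, 7.375, 7.9375, 8.5.
h(4.5625) = 89.265625, h(5.125) = 111.0625, h(5.6875) = 135.390625, h(6.25) = 162.25, h(6.8125) = 191.640625, h(7.375) = 223.5625, h(7.9375) = 258.015625, h(8.5) = 295.
Sum = Δt · [h(4.5625) + h(5.125) + h(5.6875) + ...].
Sum = 824.73046875.

824.73046875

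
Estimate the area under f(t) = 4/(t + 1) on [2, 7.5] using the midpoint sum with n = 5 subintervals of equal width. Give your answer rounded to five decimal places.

Δt = (7.5 − 2)/5 = 1.1.
Midpoints: 2.55, 3.65, 4.75, 5.85, 6.95.
f(2.55) = 80/71, f(3.65) = 80/93, f(4.75) = 16/23, f(5.85) = 80/137, f(6.95) = 80/159.
Sum = Δt · [f(2.55) + f(3.65) + f(4.75) + f(5.85) + f(6.95)].
Sum ≈ 4.14669.

4.14669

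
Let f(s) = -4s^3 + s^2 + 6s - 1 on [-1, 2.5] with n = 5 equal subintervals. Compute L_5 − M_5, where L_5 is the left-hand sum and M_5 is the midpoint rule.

L_5 = -8.47.
M_5 = -19.1275.
L_5 − M_5 = 10.6575.

10.6575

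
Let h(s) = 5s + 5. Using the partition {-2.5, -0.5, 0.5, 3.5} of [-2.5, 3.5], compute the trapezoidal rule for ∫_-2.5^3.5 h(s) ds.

Subinterval widths: 2, 1, 3.
h(-2.5) = -7.5, h(-0.5) = 2.5, h(0.5) = 7.5, h(3.5) = 22.5.
On each subinterval the trapezoid contributes (Δs_i/2)·[h(s_{i-1}) + h(s_i)].
Sum = 45.

45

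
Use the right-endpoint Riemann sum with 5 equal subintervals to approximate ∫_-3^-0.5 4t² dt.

Δt = (-0.5 − (-3))/5 = 0.5.
Right endpoints: -2.5, -2, -1.5, -1, -0.5.
f(-2.5) = 25, f(-2) = 16, f(-1.5) = 9, f(-1) = 4, f(-0.5) = 1.
Sum = Δt · [f(-2.5) + f(-2) + f(-1.5) + f(-1) + f(-0.5)].
Sum = 27.5.

27.5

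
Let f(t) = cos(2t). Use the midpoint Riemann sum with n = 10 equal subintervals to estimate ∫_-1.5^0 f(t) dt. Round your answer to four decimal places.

Δt = (0 − (-1.5))/10 = 0.15.
Midpoints: -1.425, -1.275, -1.125, -0.975, -0.825, -0.675, -0.525, -0.375, -0.225, -0.075.
f(-1.425) ≈ -0.9578, f(-1.275) ≈ -0.8301, f(-1.125) ≈ -0.6282, f(-0.975) ≈ -0.3702, f(-0.825) ≈ -0.0791, f(-0.675) ≈ 0.2190, f(-0.525) ≈ 0.4976, f(-0.375) ≈ 0.7317, f(-0.225) ≈ 0.9004, f(-0.075) ≈ 0.9888.
Sum = Δt · [f(-1.425) + f(-1.275) + f(-1.125) + ...].
Sum ≈ 0.0708.

0.0708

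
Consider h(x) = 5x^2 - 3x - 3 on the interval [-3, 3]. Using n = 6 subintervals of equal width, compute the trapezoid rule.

Δx = (3 − (-3))/6 = 1.
h(-3) = 51, h(-2) = 23, h(-1) = 5, h(0) = -3, h(1) = -1, h(2) = 11, h(3) = 33.
T_6 = (Δx/2)·[h(x_0) + 2h(x_1) + ... + 2h(x_{5}) + h(x_6)].
Sum = 77.

77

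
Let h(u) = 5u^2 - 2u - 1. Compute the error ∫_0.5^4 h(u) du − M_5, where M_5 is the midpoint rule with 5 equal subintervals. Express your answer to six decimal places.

Exact integral: ∫_0.5^4 h(u) du ≈ 87.20833333.
M_5 = 86.49375.
Error ≈ 87.20833333 − 86.49375 ≈ 0.714583.

0.714583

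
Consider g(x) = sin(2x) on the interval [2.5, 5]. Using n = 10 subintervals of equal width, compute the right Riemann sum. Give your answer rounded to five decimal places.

Δx = (5 − 2.5)/10 = 0.25.
Right endpoints: 2.75, 3, 3.25, 3.5, 3.75, 4, 4.25, 4.5, 4.75, 5.
g(2.75) ≈ -0.70554, g(3) ≈ -0.27942, g(3.25) ≈ 0.21512, g(3.5) ≈ 0.65699, g(3.75) ≈ 0.93800, g(4) ≈ 0.98936, g(4.25) ≈ 0.79849, g(4.5) ≈ 0.41212, g(4.75) ≈ -0.07515, g(5) ≈ -0.54402.
Sum = Δx · [g(2.75) + g(3) + g(3.25) + ...].
Sum ≈ 0.60149.

0.60149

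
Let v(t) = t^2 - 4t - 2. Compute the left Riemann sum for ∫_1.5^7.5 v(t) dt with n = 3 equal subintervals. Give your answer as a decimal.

-6.5

Δt = (7.5 − 1.5)/3 = 2.
Left endpoints: 1.5, 3.5, 5.5.
v(1.5) = -5.75, v(3.5) = -3.75, v(5.5) = 6.25.
Sum = Δt · [v(1.5) + v(3.5) + v(5.5)].
Sum = -6.5.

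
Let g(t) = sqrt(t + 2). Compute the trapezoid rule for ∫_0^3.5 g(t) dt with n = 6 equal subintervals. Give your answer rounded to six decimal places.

6.709507

Δt = (3.5 − 0)/6 = 7/12.
g(0) ≈ 1.414214, g(7/12) ≈ 1.607275, g(7/6) ≈ 1.779513, g(1.75) ≈ 1.936492, g(7/3) ≈ 2.081666, g(35/12) ≈ 2.217356, g(3.5) ≈ 2.345208.
T_6 = (Δt/2)·[g(t_0) + 2g(t_1) + ... + 2g(t_{5}) + g(t_6)].
Sum ≈ 6.709507.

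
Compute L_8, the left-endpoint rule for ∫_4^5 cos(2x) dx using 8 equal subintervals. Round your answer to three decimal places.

-0.719

Δx = (5 − 4)/8 = 0.125.
Left endpoints: 4, 4.125, 4.25, 4.375, 4.5, 4.625, 4.75, 4.875.
f(4) ≈ -0.146, f(4.125) ≈ -0.386, f(4.25) ≈ -0.602, f(4.375) ≈ -0.781, f(4.5) ≈ -0.911, f(4.625) ≈ -0.985, f(4.75) ≈ -0.997, f(4.875) ≈ -0.948.
Sum = Δx · [f(4) + f(4.125) + f(4.25) + ...].
Sum ≈ -0.719.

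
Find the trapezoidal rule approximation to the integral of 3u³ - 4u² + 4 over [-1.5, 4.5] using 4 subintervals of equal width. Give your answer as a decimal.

223.125

Δu = (4.5 − (-1.5))/4 = 1.5.
f(-1.5) = -15.125, f(0) = 4, f(1.5) = 5.125, f(3) = 49, f(4.5) = 196.375.
T_4 = (Δu/2)·[f(u_0) + 2f(u_1) + 2f(u_2) + 2f(u_3) + f(u_4)].
Sum = 223.125.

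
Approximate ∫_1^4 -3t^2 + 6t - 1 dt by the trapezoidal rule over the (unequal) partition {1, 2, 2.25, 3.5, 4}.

Subinterval widths: 1, 0.25, 1.25, 0.5.
f(1) = 2, f(2) = -1, f(2.25) = -2.6875, f(3.5) = -16.75, f(4) = -25.
On each subinterval the trapezoid contributes (Δt_i/2)·[f(t_{i-1}) + f(t_i)].
Sum = -22.546875.

-22.546875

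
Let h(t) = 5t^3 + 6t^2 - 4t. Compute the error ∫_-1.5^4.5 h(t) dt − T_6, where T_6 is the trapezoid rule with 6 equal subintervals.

Exact integral: ∫_-1.5^4.5 h(t) dt = 659.25.
T_6 = 687.75.
Error = 659.25 − 687.75 = -28.5.

-28.5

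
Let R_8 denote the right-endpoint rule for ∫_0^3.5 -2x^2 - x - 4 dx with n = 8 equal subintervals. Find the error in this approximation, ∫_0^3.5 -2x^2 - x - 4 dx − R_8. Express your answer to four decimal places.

Exact integral: ∫_0^3.5 f(x) dx ≈ -48.708333.
R_8 ≈ -55.056641.
Error ≈ -48.708333 − (-55.056641) ≈ 6.3483.

6.3483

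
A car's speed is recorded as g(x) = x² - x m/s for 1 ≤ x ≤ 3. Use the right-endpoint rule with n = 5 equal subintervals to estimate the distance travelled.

5.92

Δx = (3 − 1)/5 = 0.4.
Right endpoints: 1.4, 1.8, 2.2, 2.6, 3.
g(1.4) = 0.56, g(1.8) = 1.44, g(2.2) = 2.64, g(2.6) = 4.16, g(3) = 6.
Sum = Δx · [g(1.4) + g(1.8) + g(2.2) + g(2.6) + g(3)].
Sum = 5.92.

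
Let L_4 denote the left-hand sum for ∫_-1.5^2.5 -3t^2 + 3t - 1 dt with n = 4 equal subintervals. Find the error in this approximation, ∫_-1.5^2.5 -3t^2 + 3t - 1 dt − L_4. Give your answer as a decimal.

2

Exact integral: ∫_-1.5^2.5 f(t) dt = -17.
L_4 = -19.
Error = -17 − (-19) = 2.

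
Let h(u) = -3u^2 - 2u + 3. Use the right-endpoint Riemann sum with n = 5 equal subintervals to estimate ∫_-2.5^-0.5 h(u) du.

-0.86

Δu = (-0.5 − (-2.5))/5 = 0.4.
Right endpoints: -2.1, -1.7, -1.3, -0.9, -0.5.
h(-2.1) = -6.03, h(-1.7) = -2.27, h(-1.3) = 0.53, h(-0.9) = 2.37, h(-0.5) = 3.25.
Sum = Δu · [h(-2.1) + h(-1.7) + h(-1.3) + h(-0.9) + h(-0.5)].
Sum = -0.86.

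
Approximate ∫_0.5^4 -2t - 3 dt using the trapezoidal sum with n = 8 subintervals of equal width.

-26.25

Δt = (4 − 0.5)/8 = 0.4375.
f(0.5) = -4, f(0.9375) = -4.875, f(1.375) = -5.75, f(1.8125) = -6.625, f(2.25) = -7.5, f(2.6875) = -8.375, f(3.125) = -9.25, f(3.5625) = -10.125, f(4) = -11.
T_8 = (Δt/2)·[f(t_0) + 2f(t_1) + ... + 2f(t_{7}) + f(t_8)].
Sum = -26.25.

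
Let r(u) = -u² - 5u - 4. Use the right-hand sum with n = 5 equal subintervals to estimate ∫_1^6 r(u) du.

-210

Δu = (6 − 1)/5 = 1.
Right endpoints: 2, 3, 4, 5, 6.
r(2) = -18, r(3) = -28, r(4) = -40, r(5) = -54, r(6) = -70.
Sum = Δu · [r(2) + r(3) + r(4) + r(5) + r(6)].
Sum = -210.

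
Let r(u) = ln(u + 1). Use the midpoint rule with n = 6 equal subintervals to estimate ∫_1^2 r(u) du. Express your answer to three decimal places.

Δu = (2 − 1)/6 = 1/6.
Midpoints: 13/12, 1.25, 17/12, 19/12, 1.75, 23/12.
r(13/12) ≈ 0.734, r(1.25) ≈ 0.811, r(17/12) ≈ 0.882, r(19/12) ≈ 0.949, r(1.75) ≈ 1.012, r(23/12) ≈ 1.070.
Sum = Δu · [r(13/12) + r(1.25) + r(17/12) + ...].
Sum ≈ 0.910.

0.910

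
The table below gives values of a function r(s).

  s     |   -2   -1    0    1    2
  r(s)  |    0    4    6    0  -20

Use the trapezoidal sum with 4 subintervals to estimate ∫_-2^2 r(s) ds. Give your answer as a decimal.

0

Δs = 1.
T_4 = (1/2)·[0 + 2·4 + 2·6 + 2·0 + (-20)] = 0.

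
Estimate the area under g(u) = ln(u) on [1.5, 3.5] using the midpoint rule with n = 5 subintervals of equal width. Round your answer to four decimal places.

1.7790

Δu = (3.5 − 1.5)/5 = 0.4.
Midpoints: 1.7, 2.1, 2.5, 2.9, 3.3.
g(1.7) ≈ 0.5306, g(2.1) ≈ 0.7419, g(2.5) ≈ 0.9163, g(2.9) ≈ 1.0647, g(3.3) ≈ 1.1939.
Sum = Δu · [g(1.7) + g(2.1) + g(2.5) + g(2.9) + g(3.3)].
Sum ≈ 1.7790.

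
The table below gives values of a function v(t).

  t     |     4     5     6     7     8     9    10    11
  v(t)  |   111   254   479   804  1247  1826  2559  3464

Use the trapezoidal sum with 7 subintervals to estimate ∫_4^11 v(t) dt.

Δt = 1.
T_7 = (1/2)·[111 + 2·254 + 2·479 + 2·804 + 2·1247 + 2·1826 + 2·2559 + 3464] = 8956.5.

8956.5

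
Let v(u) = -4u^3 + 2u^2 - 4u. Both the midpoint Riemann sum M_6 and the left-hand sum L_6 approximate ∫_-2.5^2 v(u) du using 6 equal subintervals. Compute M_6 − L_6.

M_6 = 42.2578125.
L_6 = 89.296875.
M_6 − L_6 = -47.0390625.

-47.0390625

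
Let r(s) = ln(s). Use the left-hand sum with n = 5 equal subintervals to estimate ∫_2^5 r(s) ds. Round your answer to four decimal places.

Δs = (5 − 2)/5 = 0.6.
Left endpoints: 2, 2.6, 3.2, 3.8, 4.4.
r(2) ≈ 0.6931, r(2.6) ≈ 0.9555, r(3.2) ≈ 1.1632, r(3.8) ≈ 1.3350, r(4.4) ≈ 1.4816.
Sum = Δs · [r(2) + r(2.6) + r(3.2) + r(3.8) + r(4.4)].
Sum ≈ 3.3770.

3.3770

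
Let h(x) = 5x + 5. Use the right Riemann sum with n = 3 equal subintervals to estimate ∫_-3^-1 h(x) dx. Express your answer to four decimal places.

-6.6667

Δx = (-1 − (-3))/3 = 2/3.
Right endpoints: -7/3, -5/3, -1.
h(-7/3) = -20/3, h(-5/3) = -10/3, h(-1) = 0.
Sum = Δx · [h(-7/3) + h(-5/3) + h(-1)].
Sum ≈ -6.6667.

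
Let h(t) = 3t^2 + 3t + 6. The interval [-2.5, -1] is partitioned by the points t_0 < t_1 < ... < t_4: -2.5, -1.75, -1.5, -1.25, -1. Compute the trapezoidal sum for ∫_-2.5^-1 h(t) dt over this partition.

Subinterval widths: 0.75, 0.25, 0.25, 0.25.
h(-2.5) = 17.25, h(-1.75) = 9.9375, h(-1.5) = 8.25, h(-1.25) = 6.9375, h(-1) = 6.
On each subinterval the trapezoid contributes (Δt_i/2)·[h(t_{i-1}) + h(t_i)].
Sum = 15.984375.

15.984375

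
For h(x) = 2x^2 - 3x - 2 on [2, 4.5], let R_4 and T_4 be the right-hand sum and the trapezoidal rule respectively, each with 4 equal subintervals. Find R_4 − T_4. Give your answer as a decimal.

7.8125

R_4 = 34.1796875.
T_4 = 26.3671875.
R_4 − T_4 = 7.8125.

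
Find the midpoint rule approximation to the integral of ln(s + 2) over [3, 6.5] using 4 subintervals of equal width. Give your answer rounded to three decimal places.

Δs = (6.5 − 3)/4 = 0.875.
Midpoints: 3.4375, 4.3125, 5.1875, 6.0625.
f(3.4375) ≈ 1.693, f(4.3125) ≈ 1.843, f(5.1875) ≈ 1.972, f(6.0625) ≈ 2.087.
Sum = Δs · [f(3.4375) + f(4.3125) + f(5.1875) + f(6.0625)].
Sum ≈ 6.646.

6.646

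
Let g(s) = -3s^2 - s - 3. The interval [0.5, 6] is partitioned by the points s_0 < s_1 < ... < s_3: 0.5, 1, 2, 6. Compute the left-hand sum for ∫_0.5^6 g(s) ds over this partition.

Subinterval widths: 0.5, 1, 4.
Left endpoints: 0.5, 1, 2.
g(0.5) = -4.25, g(1) = -7, g(2) = -17.
Sum = Σ Δs_i · g(s_i).
Sum = -77.125.

-77.125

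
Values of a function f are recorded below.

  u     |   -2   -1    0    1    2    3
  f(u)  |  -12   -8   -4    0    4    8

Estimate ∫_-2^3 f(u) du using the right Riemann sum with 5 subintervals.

Δu = 1.
Sum = 1·[(-8) + (-4) + 0 + 4 + 8] = 0.

0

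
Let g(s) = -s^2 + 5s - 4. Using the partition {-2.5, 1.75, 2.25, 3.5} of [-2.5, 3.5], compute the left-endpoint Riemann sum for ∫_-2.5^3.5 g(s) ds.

Subinterval widths: 4.25, 0.5, 1.25.
Left endpoints: -2.5, 1.75, 2.25.
g(-2.5) = -22.75, g(1.75) = 1.6875, g(2.25) = 2.1875.
Sum = Σ Δs_i · g(s_i).
Sum = -93.109375.

-93.109375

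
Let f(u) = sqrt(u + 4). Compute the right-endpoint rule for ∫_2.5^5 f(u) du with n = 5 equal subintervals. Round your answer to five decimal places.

Δu = (5 − 2.5)/5 = 0.5.
Right endpoints: 3, 3.5, 4, 4.5, 5.
f(3) ≈ 2.64575, f(3.5) ≈ 2.73861, f(4) ≈ 2.82843, f(4.5) ≈ 2.91548, f(5) ≈ 3.00000.
Sum = Δu · [f(3) + f(3.5) + f(4) + f(4.5) + f(5)].
Sum ≈ 7.06413.

7.06413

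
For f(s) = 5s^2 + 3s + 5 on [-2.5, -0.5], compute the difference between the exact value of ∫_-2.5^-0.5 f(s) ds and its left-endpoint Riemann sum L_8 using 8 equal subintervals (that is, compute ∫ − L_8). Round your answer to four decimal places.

Exact integral: ∫_-2.5^-0.5 f(s) ds ≈ 26.833333.
L_8 = 29.9375.
Error ≈ 26.833333 − 29.9375 ≈ -3.1042.

-3.1042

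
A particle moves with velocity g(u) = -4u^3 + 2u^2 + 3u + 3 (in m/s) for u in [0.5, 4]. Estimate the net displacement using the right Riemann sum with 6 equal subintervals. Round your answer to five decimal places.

Δu = (4 − 0.5)/6 = 7/12.
Right endpoints: 13/12, 5/3, 2.25, 17/6, 41/12, 4.
g(13/12) = 1517/432, g(5/3) = -134/27, g(2.25) = -25.6875, g(17/6) = -3425/54, g(41/12) = -53111/432, g(4) = -209.
Sum = Δu · [g(13/12) + g(5/3) + g(2.25) + ...].
Sum ≈ -246.46238.

-246.46238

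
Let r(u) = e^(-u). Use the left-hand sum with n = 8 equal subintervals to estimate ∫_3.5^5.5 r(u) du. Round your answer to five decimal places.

Δu = (5.5 − 3.5)/8 = 0.25.
Left endpoints: 3.5, 3.75, 4, 4.25, 4.5, 4.75, 5, 5.25.
r(3.5) ≈ 0.03020, r(3.75) ≈ 0.02352, r(4) ≈ 0.01832, r(4.25) ≈ 0.01426, r(4.5) ≈ 0.01111, r(4.75) ≈ 0.00865, r(5) ≈ 0.00674, r(5.25) ≈ 0.00525.
Sum = Δu · [r(3.5) + r(3.75) + r(4) + ...].
Sum ≈ 0.02951.

0.02951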